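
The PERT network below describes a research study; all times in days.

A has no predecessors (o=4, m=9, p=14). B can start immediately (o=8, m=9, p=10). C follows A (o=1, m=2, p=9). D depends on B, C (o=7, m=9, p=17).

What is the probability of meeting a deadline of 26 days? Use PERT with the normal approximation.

0.930

te_A = (4 + 4·9 + 14)/6 = 54/6 = 9; σ²_A = ((14−4)/6)² = 2.778
te_B = (8 + 4·9 + 10)/6 = 54/6 = 9; σ²_B = ((10−8)/6)² = 0.111
te_C = (1 + 4·2 + 9)/6 = 18/6 = 3; σ²_C = ((9−1)/6)² = 1.778
te_D = (7 + 4·9 + 17)/6 = 60/6 = 10; σ²_D = ((17−7)/6)² = 2.778

Forward pass:
ES_A = 0; EF_A = 9
ES_B = 0; EF_B = 9
ES_C = 9; EF_C = 9+3 = 12
ES_D = max(EF_B=9, EF_C=12) = 12; EF_D = 12+10 = 22
Expected project duration μ = 22 days. Critical path: A → C → D.

Variance along critical path = 2.778 + 1.778 + 2.778 = 7.333; σ = √7.333 = 2.708 days.
Z = (26 − 22) / 2.708 = 1.477
P(T ≤ 26) = Φ(1.477) ≈ 0.930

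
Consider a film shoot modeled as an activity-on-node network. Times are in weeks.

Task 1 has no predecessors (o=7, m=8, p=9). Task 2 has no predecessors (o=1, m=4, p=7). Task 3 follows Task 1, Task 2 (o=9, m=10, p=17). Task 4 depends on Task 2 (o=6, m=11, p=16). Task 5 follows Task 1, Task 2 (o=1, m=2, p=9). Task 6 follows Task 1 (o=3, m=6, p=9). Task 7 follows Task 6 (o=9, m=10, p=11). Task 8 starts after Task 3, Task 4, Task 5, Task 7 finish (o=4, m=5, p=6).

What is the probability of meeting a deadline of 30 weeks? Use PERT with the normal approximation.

0.807

te_Task 1 = (7 + 4·8 + 9)/6 = 48/6 = 8; σ²_Task 1 = ((9−7)/6)² = 0.111
te_Task 2 = (1 + 4·4 + 7)/6 = 24/6 = 4; σ²_Task 2 = ((7−1)/6)² = 1.000
te_Task 3 = (9 + 4·10 + 17)/6 = 66/6 = 11; σ²_Task 3 = ((17−9)/6)² = 1.778
te_Task 4 = (6 + 4·11 + 16)/6 = 66/6 = 11; σ²_Task 4 = ((16−6)/6)² = 2.778
te_Task 5 = (1 + 4·2 + 9)/6 = 18/6 = 3; σ²_Task 5 = ((9−1)/6)² = 1.778
te_Task 6 = (3 + 4·6 + 9)/6 = 36/6 = 6; σ²_Task 6 = ((9−3)/6)² = 1.000
te_Task 7 = (9 + 4·10 + 11)/6 = 60/6 = 10; σ²_Task 7 = ((11−9)/6)² = 0.111
te_Task 8 = (4 + 4·5 + 6)/6 = 30/6 = 5; σ²_Task 8 = ((6−4)/6)² = 0.111

Forward pass:
ES_Task 1 = 0; EF_Task 1 = 8
ES_Task 2 = 0; EF_Task 2 = 4
ES_Task 3 = max(EF_Task 1=8, EF_Task 2=4) = 8; EF_Task 3 = 8+11 = 19
ES_Task 4 = 4; EF_Task 4 = 4+11 = 15
ES_Task 5 = max(EF_Task 1=8, EF_Task 2=4) = 8; EF_Task 5 = 8+3 = 11
ES_Task 6 = 8; EF_Task 6 = 8+6 = 14
ES_Task 7 = 14; EF_Task 7 = 14+10 = 24
ES_Task 8 = max(EF_Task 3=19, EF_Task 4=15, EF_Task 5=11, EF_Task 7=24) = 24; EF_Task 8 = 24+5 = 29
Expected project duration μ = 29 weeks. Critical path: Task 1 → Task 6 → Task 7 → Task 8.

Variance along critical path = 0.111 + 1.000 + 0.111 + 0.111 = 1.333; σ = √1.333 = 1.155 weeks.
Z = (30 − 29) / 1.155 = 0.866
P(T ≤ 30) = Φ(0.866) ≈ 0.807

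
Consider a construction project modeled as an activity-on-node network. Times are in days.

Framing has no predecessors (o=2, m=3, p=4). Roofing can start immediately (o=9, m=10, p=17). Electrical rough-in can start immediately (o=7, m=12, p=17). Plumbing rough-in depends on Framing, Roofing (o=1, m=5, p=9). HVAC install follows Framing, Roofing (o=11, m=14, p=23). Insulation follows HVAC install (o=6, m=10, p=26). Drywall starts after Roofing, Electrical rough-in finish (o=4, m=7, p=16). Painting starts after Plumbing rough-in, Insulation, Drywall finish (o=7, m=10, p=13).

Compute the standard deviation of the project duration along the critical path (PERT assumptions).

te_Framing = (2 + 4·3 + 4)/6 = 18/6 = 3; σ²_Framing = ((4−2)/6)² = 0.111
te_Roofing = (9 + 4·10 + 17)/6 = 66/6 = 11; σ²_Roofing = ((17−9)/6)² = 1.778
te_Electrical rough-in = (7 + 4·12 + 17)/6 = 72/6 = 12; σ²_Electrical rough-in = ((17−7)/6)² = 2.778
te_Plumbing rough-in = (1 + 4·5 + 9)/6 = 30/6 = 5; σ²_Plumbing rough-in = ((9−1)/6)² = 1.778
te_HVAC install = (11 + 4·14 + 23)/6 = 90/6 = 15; σ²_HVAC install = ((23−11)/6)² = 4.000
te_Insulation = (6 + 4·10 + 26)/6 = 72/6 = 12; σ²_Insulation = ((26−6)/6)² = 11.111
te_Drywall = (4 + 4·7 + 16)/6 = 48/6 = 8; σ²_Drywall = ((16−4)/6)² = 4.000
te_Painting = (7 + 4·10 + 13)/6 = 60/6 = 10; σ²_Painting = ((13−7)/6)² = 1.000

Forward pass:
ES_Framing = 0; EF_Framing = 3
ES_Roofing = 0; EF_Roofing = 11
ES_Electrical rough-in = 0; EF_Electrical rough-in = 12
ES_Plumbing rough-in = max(EF_Framing=3, EF_Roofing=11) = 11; EF_Plumbing rough-in = 11+5 = 16
ES_HVAC install = max(EF_Framing=3, EF_Roofing=11) = 11; EF_HVAC install = 11+15 = 26
ES_Insulation = 26; EF_Insulation = 26+12 = 38
ES_Drywall = max(EF_Roofing=11, EF_Electrical rough-in=12) = 12; EF_Drywall = 12+8 = 20
ES_Painting = max(EF_Plumbing rough-in=16, EF_Insulation=38, EF_Drywall=20) = 38; EF_Painting = 38+10 = 48
Expected project duration μ = 48 days. Critical path: Roofing → HVAC install → Insulation → Painting.

Variance along critical path = 1.778 + 4.000 + 11.111 + 1.000 = 17.889
σ = √17.889 = 4.230 days

4.23 days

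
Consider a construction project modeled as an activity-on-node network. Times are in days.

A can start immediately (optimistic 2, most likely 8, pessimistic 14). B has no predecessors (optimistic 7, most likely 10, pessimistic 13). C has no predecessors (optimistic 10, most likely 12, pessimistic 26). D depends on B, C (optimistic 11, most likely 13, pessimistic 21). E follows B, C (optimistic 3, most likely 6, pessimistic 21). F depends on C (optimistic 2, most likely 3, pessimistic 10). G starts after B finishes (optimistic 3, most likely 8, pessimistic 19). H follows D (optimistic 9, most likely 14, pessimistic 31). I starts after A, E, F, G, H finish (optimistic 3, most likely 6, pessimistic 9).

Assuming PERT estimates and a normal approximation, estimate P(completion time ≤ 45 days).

0.155

te_A = (2 + 4·8 + 14)/6 = 48/6 = 8; σ²_A = ((14−2)/6)² = 4.000
te_B = (7 + 4·10 + 13)/6 = 60/6 = 10; σ²_B = ((13−7)/6)² = 1.000
te_C = (10 + 4·12 + 26)/6 = 84/6 = 14; σ²_C = ((26−10)/6)² = 7.111
te_D = (11 + 4·13 + 21)/6 = 84/6 = 14; σ²_D = ((21−11)/6)² = 2.778
te_E = (3 + 4·6 + 21)/6 = 48/6 = 8; σ²_E = ((21−3)/6)² = 9.000
te_F = (2 + 4·3 + 10)/6 = 24/6 = 4; σ²_F = ((10−2)/6)² = 1.778
te_G = (3 + 4·8 + 19)/6 = 54/6 = 9; σ²_G = ((19−3)/6)² = 7.111
te_H = (9 + 4·14 + 31)/6 = 96/6 = 16; σ²_H = ((31−9)/6)² = 13.444
te_I = (3 + 4·6 + 9)/6 = 36/6 = 6; σ²_I = ((9−3)/6)² = 1.000

Forward pass:
ES_A = 0; EF_A = 8
ES_B = 0; EF_B = 10
ES_C = 0; EF_C = 14
ES_D = max(EF_B=10, EF_C=14) = 14; EF_D = 14+14 = 28
ES_E = max(EF_B=10, EF_C=14) = 14; EF_E = 14+8 = 22
ES_F = 14; EF_F = 14+4 = 18
ES_G = 10; EF_G = 10+9 = 19
ES_H = 28; EF_H = 28+16 = 44
ES_I = max(EF_A=8, EF_E=22, EF_F=18, EF_G=19, EF_H=44) = 44; EF_I = 44+6 = 50
Expected project duration μ = 50 days. Critical path: C → D → H → I.

Variance along critical path = 7.111 + 2.778 + 13.444 + 1.000 = 24.333; σ = √24.333 = 4.933 days.
Z = (45 − 50) / 4.933 = -1.014
P(T ≤ 45) = Φ(-1.014) ≈ 0.155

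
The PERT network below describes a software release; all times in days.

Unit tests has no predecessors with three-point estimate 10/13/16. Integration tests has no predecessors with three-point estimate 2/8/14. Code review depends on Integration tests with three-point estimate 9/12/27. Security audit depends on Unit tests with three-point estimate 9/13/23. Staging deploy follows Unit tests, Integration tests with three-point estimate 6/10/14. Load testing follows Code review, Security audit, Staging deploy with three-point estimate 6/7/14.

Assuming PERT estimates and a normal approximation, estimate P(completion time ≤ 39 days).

te_Unit tests = (10 + 4·13 + 16)/6 = 78/6 = 13; σ²_Unit tests = ((16−10)/6)² = 1.000
te_Integration tests = (2 + 4·8 + 14)/6 = 48/6 = 8; σ²_Integration tests = ((14−2)/6)² = 4.000
te_Code review = (9 + 4·12 + 27)/6 = 84/6 = 14; σ²_Code review = ((27−9)/6)² = 9.000
te_Security audit = (9 + 4·13 + 23)/6 = 84/6 = 14; σ²_Security audit = ((23−9)/6)² = 5.444
te_Staging deploy = (6 + 4·10 + 14)/6 = 60/6 = 10; σ²_Staging deploy = ((14−6)/6)² = 1.778
te_Load testing = (6 + 4·7 + 14)/6 = 48/6 = 8; σ²_Load testing = ((14−6)/6)² = 1.778

Forward pass:
ES_Unit tests = 0; EF_Unit tests = 13
ES_Integration tests = 0; EF_Integration tests = 8
ES_Code review = 8; EF_Code review = 8+14 = 22
ES_Security audit = 13; EF_Security audit = 13+14 = 27
ES_Staging deploy = max(EF_Unit tests=13, EF_Integration tests=8) = 13; EF_Staging deploy = 13+10 = 23
ES_Load testing = max(EF_Code review=22, EF_Security audit=27, EF_Staging deploy=23) = 27; EF_Load testing = 27+8 = 35
Expected project duration μ = 35 days. Critical path: Unit tests → Security audit → Load testing.

Variance along critical path = 1.000 + 5.444 + 1.778 = 8.222; σ = √8.222 = 2.867 days.
Z = (39 − 35) / 2.867 = 1.395
P(T ≤ 39) = Φ(1.395) ≈ 0.918

0.918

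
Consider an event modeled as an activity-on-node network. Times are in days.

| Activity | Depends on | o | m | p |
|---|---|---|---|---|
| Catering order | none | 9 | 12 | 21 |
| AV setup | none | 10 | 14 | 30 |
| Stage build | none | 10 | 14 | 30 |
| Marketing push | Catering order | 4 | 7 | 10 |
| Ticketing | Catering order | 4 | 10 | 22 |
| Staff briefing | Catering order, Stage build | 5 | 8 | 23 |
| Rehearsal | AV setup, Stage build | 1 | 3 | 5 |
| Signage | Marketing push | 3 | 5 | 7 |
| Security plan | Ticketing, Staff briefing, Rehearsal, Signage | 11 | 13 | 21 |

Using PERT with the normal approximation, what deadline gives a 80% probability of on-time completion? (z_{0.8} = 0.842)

te_Catering order = (9 + 4·12 + 21)/6 = 78/6 = 13; σ²_Catering order = ((21−9)/6)² = 4.000
te_AV setup = (10 + 4·14 + 30)/6 = 96/6 = 16; σ²_AV setup = ((30−10)/6)² = 11.111
te_Stage build = (10 + 4·14 + 30)/6 = 96/6 = 16; σ²_Stage build = ((30−10)/6)² = 11.111
te_Marketing push = (4 + 4·7 + 10)/6 = 42/6 = 7; σ²_Marketing push = ((10−4)/6)² = 1.000
te_Ticketing = (4 + 4·10 + 22)/6 = 66/6 = 11; σ²_Ticketing = ((22−4)/6)² = 9.000
te_Staff briefing = (5 + 4·8 + 23)/6 = 60/6 = 10; σ²_Staff briefing = ((23−5)/6)² = 9.000
te_Rehearsal = (1 + 4·3 + 5)/6 = 18/6 = 3; σ²_Rehearsal = ((5−1)/6)² = 0.444
te_Signage = (3 + 4·5 + 7)/6 = 30/6 = 5; σ²_Signage = ((7−3)/6)² = 0.444
te_Security plan = (11 + 4·13 + 21)/6 = 84/6 = 14; σ²_Security plan = ((21−11)/6)² = 2.778

Forward pass:
ES_Catering order = 0; EF_Catering order = 13
ES_AV setup = 0; EF_AV setup = 16
ES_Stage build = 0; EF_Stage build = 16
ES_Marketing push = 13; EF_Marketing push = 13+7 = 20
ES_Ticketing = 13; EF_Ticketing = 13+11 = 24
ES_Staff briefing = max(EF_Catering order=13, EF_Stage build=16) = 16; EF_Staff briefing = 16+10 = 26
ES_Rehearsal = max(EF_AV setup=16, EF_Stage build=16) = 16; EF_Rehearsal = 16+3 = 19
ES_Signage = 20; EF_Signage = 20+5 = 25
ES_Security plan = max(EF_Ticketing=24, EF_Staff briefing=26, EF_Rehearsal=19, EF_Signage=25) = 26; EF_Security plan = 26+14 = 40
Expected project duration μ = 40 days. Critical path: Stage build → Staff briefing → Security plan.

Variance along critical path = 11.111 + 9.000 + 2.778 = 22.889; σ = 4.784 days.
D = μ + z·σ = 40 + 0.842·4.784 = 44.0 days

44.0 days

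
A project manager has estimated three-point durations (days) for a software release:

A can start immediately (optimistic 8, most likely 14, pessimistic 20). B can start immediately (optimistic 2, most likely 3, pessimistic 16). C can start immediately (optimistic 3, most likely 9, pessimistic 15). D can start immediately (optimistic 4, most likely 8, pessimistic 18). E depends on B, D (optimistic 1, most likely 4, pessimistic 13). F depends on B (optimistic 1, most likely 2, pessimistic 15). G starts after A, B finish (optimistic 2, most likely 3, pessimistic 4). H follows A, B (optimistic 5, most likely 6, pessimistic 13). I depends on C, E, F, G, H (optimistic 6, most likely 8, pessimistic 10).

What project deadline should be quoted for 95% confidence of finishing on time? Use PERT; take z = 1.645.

33.1 days

te_A = (8 + 4·14 + 20)/6 = 84/6 = 14; σ²_A = ((20−8)/6)² = 4.000
te_B = (2 + 4·3 + 16)/6 = 30/6 = 5; σ²_B = ((16−2)/6)² = 5.444
te_C = (3 + 4·9 + 15)/6 = 54/6 = 9; σ²_C = ((15−3)/6)² = 4.000
te_D = (4 + 4·8 + 18)/6 = 54/6 = 9; σ²_D = ((18−4)/6)² = 5.444
te_E = (1 + 4·4 + 13)/6 = 30/6 = 5; σ²_E = ((13−1)/6)² = 4.000
te_F = (1 + 4·2 + 15)/6 = 24/6 = 4; σ²_F = ((15−1)/6)² = 5.444
te_G = (2 + 4·3 + 4)/6 = 18/6 = 3; σ²_G = ((4−2)/6)² = 0.111
te_H = (5 + 4·6 + 13)/6 = 42/6 = 7; σ²_H = ((13−5)/6)² = 1.778
te_I = (6 + 4·8 + 10)/6 = 48/6 = 8; σ²_I = ((10−6)/6)² = 0.444

Forward pass:
ES_A = 0; EF_A = 14
ES_B = 0; EF_B = 5
ES_C = 0; EF_C = 9
ES_D = 0; EF_D = 9
ES_E = max(EF_B=5, EF_D=9) = 9; EF_E = 9+5 = 14
ES_F = 5; EF_F = 5+4 = 9
ES_G = max(EF_A=14, EF_B=5) = 14; EF_G = 14+3 = 17
ES_H = max(EF_A=14, EF_B=5) = 14; EF_H = 14+7 = 21
ES_I = max(EF_C=9, EF_E=14, EF_F=9, EF_G=17, EF_H=21) = 21; EF_I = 21+8 = 29
Expected project duration μ = 29 days. Critical path: A → H → I.

Variance along critical path = 4.000 + 1.778 + 0.444 = 6.222; σ = 2.494 days.
D = μ + z·σ = 29 + 1.645·2.494 = 33.1 days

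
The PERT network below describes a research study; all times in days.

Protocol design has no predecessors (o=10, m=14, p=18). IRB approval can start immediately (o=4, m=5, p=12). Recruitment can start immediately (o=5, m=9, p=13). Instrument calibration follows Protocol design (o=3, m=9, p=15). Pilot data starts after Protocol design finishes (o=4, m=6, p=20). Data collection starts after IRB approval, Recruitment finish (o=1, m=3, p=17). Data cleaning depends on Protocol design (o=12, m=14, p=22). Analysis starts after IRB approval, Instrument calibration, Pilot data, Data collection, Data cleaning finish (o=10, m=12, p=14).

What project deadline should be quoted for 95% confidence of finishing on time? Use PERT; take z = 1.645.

te_Protocol design = (10 + 4·14 + 18)/6 = 84/6 = 14; σ²_Protocol design = ((18−10)/6)² = 1.778
te_IRB approval = (4 + 4·5 + 12)/6 = 36/6 = 6; σ²_IRB approval = ((12−4)/6)² = 1.778
te_Recruitment = (5 + 4·9 + 13)/6 = 54/6 = 9; σ²_Recruitment = ((13−5)/6)² = 1.778
te_Instrument calibration = (3 + 4·9 + 15)/6 = 54/6 = 9; σ²_Instrument calibration = ((15−3)/6)² = 4.000
te_Pilot data = (4 + 4·6 + 20)/6 = 48/6 = 8; σ²_Pilot data = ((20−4)/6)² = 7.111
te_Data collection = (1 + 4·3 + 17)/6 = 30/6 = 5; σ²_Data collection = ((17−1)/6)² = 7.111
te_Data cleaning = (12 + 4·14 + 22)/6 = 90/6 = 15; σ²_Data cleaning = ((22−12)/6)² = 2.778
te_Analysis = (10 + 4·12 + 14)/6 = 72/6 = 12; σ²_Analysis = ((14−10)/6)² = 0.444

Forward pass:
ES_Protocol design = 0; EF_Protocol design = 14
ES_IRB approval = 0; EF_IRB approval = 6
ES_Recruitment = 0; EF_Recruitment = 9
ES_Instrument calibration = 14; EF_Instrument calibration = 14+9 = 23
ES_Pilot data = 14; EF_Pilot data = 14+8 = 22
ES_Data collection = max(EF_IRB approval=6, EF_Recruitment=9) = 9; EF_Data collection = 9+5 = 14
ES_Data cleaning = 14; EF_Data cleaning = 14+15 = 29
ES_Analysis = max(EF_IRB approval=6, EF_Instrument calibration=23, EF_Pilot data=22, EF_Data collection=14, EF_Data cleaning=29) = 29; EF_Analysis = 29+12 = 41
Expected project duration μ = 41 days. Critical path: Protocol design → Data cleaning → Analysis.

Variance along critical path = 1.778 + 2.778 + 0.444 = 5.000; σ = 2.236 days.
D = μ + z·σ = 41 + 1.645·2.236 = 44.7 days

44.7 days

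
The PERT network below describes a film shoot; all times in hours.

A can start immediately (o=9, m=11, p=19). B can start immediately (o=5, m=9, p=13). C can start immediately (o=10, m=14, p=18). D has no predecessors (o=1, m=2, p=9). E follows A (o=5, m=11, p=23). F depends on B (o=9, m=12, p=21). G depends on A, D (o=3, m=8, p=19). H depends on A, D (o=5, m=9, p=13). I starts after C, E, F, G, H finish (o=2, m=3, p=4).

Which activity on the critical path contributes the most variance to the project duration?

E

te_A = (9 + 4·11 + 19)/6 = 72/6 = 12; σ²_A = ((19−9)/6)² = 2.778
te_B = (5 + 4·9 + 13)/6 = 54/6 = 9; σ²_B = ((13−5)/6)² = 1.778
te_C = (10 + 4·14 + 18)/6 = 84/6 = 14; σ²_C = ((18−10)/6)² = 1.778
te_D = (1 + 4·2 + 9)/6 = 18/6 = 3; σ²_D = ((9−1)/6)² = 1.778
te_E = (5 + 4·11 + 23)/6 = 72/6 = 12; σ²_E = ((23−5)/6)² = 9.000
te_F = (9 + 4·12 + 21)/6 = 78/6 = 13; σ²_F = ((21−9)/6)² = 4.000
te_G = (3 + 4·8 + 19)/6 = 54/6 = 9; σ²_G = ((19−3)/6)² = 7.111
te_H = (5 + 4·9 + 13)/6 = 54/6 = 9; σ²_H = ((13−5)/6)² = 1.778
te_I = (2 + 4·3 + 4)/6 = 18/6 = 3; σ²_I = ((4−2)/6)² = 0.111

Forward pass:
ES_A = 0; EF_A = 12
ES_B = 0; EF_B = 9
ES_C = 0; EF_C = 14
ES_D = 0; EF_D = 3
ES_E = 12; EF_E = 12+12 = 24
ES_F = 9; EF_F = 9+13 = 22
ES_G = max(EF_A=12, EF_D=3) = 12; EF_G = 12+9 = 21
ES_H = max(EF_A=12, EF_D=3) = 12; EF_H = 12+9 = 21
ES_I = max(EF_C=14, EF_E=24, EF_F=22, EF_G=21, EF_H=21) = 24; EF_I = 24+3 = 27
Expected project duration μ = 27 hours. Critical path: A → E → I.

Variances on critical path: σ²_A=2.778, σ²_E=9.000, σ²_I=0.111.
Largest is σ²_E = 9.000.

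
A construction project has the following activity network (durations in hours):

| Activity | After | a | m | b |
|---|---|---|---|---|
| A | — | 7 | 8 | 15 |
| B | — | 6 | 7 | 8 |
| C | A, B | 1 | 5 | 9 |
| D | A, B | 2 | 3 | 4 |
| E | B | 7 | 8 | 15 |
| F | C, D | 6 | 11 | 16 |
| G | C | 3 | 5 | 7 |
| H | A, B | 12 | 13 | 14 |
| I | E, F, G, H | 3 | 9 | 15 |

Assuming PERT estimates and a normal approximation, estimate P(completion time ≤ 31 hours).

te_A = (7 + 4·8 + 15)/6 = 54/6 = 9; σ²_A = ((15−7)/6)² = 1.778
te_B = (6 + 4·7 + 8)/6 = 42/6 = 7; σ²_B = ((8−6)/6)² = 0.111
te_C = (1 + 4·5 + 9)/6 = 30/6 = 5; σ²_C = ((9−1)/6)² = 1.778
te_D = (2 + 4·3 + 4)/6 = 18/6 = 3; σ²_D = ((4−2)/6)² = 0.111
te_E = (7 + 4·8 + 15)/6 = 54/6 = 9; σ²_E = ((15−7)/6)² = 1.778
te_F = (6 + 4·11 + 16)/6 = 66/6 = 11; σ²_F = ((16−6)/6)² = 2.778
te_G = (3 + 4·5 + 7)/6 = 30/6 = 5; σ²_G = ((7−3)/6)² = 0.444
te_H = (12 + 4·13 + 14)/6 = 78/6 = 13; σ²_H = ((14−12)/6)² = 0.111
te_I = (3 + 4·9 + 15)/6 = 54/6 = 9; σ²_I = ((15−3)/6)² = 4.000

Forward pass:
ES_A = 0; EF_A = 9
ES_B = 0; EF_B = 7
ES_C = max(EF_A=9, EF_B=7) = 9; EF_C = 9+5 = 14
ES_D = max(EF_A=9, EF_B=7) = 9; EF_D = 9+3 = 12
ES_E = 7; EF_E = 7+9 = 16
ES_F = max(EF_C=14, EF_D=12) = 14; EF_F = 14+11 = 25
ES_G = 14; EF_G = 14+5 = 19
ES_H = max(EF_A=9, EF_B=7) = 9; EF_H = 9+13 = 22
ES_I = max(EF_E=16, EF_F=25, EF_G=19, EF_H=22) = 25; EF_I = 25+9 = 34
Expected project duration μ = 34 hours. Critical path: A → C → F → I.

Variance along critical path = 1.778 + 1.778 + 2.778 + 4.000 = 10.333; σ = √10.333 = 3.215 hours.
Z = (31 − 34) / 3.215 = -0.933
P(T ≤ 31) = Φ(-0.933) ≈ 0.175

0.175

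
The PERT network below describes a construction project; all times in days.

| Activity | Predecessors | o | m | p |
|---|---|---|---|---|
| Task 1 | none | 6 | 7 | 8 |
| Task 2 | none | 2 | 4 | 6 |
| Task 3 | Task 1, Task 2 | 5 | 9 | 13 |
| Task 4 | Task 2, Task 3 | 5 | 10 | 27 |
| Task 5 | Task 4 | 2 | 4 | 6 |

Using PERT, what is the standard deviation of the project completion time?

3.97 days

te_Task 1 = (6 + 4·7 + 8)/6 = 42/6 = 7; σ²_Task 1 = ((8−6)/6)² = 0.111
te_Task 2 = (2 + 4·4 + 6)/6 = 24/6 = 4; σ²_Task 2 = ((6−2)/6)² = 0.444
te_Task 3 = (5 + 4·9 + 13)/6 = 54/6 = 9; σ²_Task 3 = ((13−5)/6)² = 1.778
te_Task 4 = (5 + 4·10 + 27)/6 = 72/6 = 12; σ²_Task 4 = ((27−5)/6)² = 13.444
te_Task 5 = (2 + 4·4 + 6)/6 = 24/6 = 4; σ²_Task 5 = ((6−2)/6)² = 0.444

Forward pass:
ES_Task 1 = 0; EF_Task 1 = 7
ES_Task 2 = 0; EF_Task 2 = 4
ES_Task 3 = max(EF_Task 1=7, EF_Task 2=4) = 7; EF_Task 3 = 7+9 = 16
ES_Task 4 = max(EF_Task 2=4, EF_Task 3=16) = 16; EF_Task 4 = 16+12 = 28
ES_Task 5 = 28; EF_Task 5 = 28+4 = 32
Expected project duration μ = 32 days. Critical path: Task 1 → Task 3 → Task 4 → Task 5.

Variance along critical path = 0.111 + 1.778 + 13.444 + 0.444 = 15.778
σ = √15.778 = 3.972 days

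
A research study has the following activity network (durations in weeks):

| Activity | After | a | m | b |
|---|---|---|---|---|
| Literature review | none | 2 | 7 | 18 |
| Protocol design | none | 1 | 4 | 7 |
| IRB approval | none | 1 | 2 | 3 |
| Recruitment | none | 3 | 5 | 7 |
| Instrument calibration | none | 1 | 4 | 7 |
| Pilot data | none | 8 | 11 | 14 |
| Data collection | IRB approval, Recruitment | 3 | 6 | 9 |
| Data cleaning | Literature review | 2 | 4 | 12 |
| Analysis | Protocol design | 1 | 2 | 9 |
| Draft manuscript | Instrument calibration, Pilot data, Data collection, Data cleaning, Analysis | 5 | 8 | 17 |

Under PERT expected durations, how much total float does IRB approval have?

5 weeks

te_Literature review = (2 + 4·7 + 18)/6 = 48/6 = 8
te_Protocol design = (1 + 4·4 + 7)/6 = 24/6 = 4
te_IRB approval = (1 + 4·2 + 3)/6 = 12/6 = 2
te_Recruitment = (3 + 4·5 + 7)/6 = 30/6 = 5
te_Instrument calibration = (1 + 4·4 + 7)/6 = 24/6 = 4
te_Pilot data = (8 + 4·11 + 14)/6 = 66/6 = 11
te_Data collection = (3 + 4·6 + 9)/6 = 36/6 = 6
te_Data cleaning = (2 + 4·4 + 12)/6 = 30/6 = 5
te_Analysis = (1 + 4·2 + 9)/6 = 18/6 = 3
te_Draft manuscript = (5 + 4·8 + 17)/6 = 54/6 = 9

Forward pass:
ES_Literature review = 0; EF_Literature review = 8
ES_Protocol design = 0; EF_Protocol design = 4
ES_IRB approval = 0; EF_IRB approval = 2
ES_Recruitment = 0; EF_Recruitment = 5
ES_Instrument calibration = 0; EF_Instrument calibration = 4
ES_Pilot data = 0; EF_Pilot data = 11
ES_Data collection = max(EF_IRB approval=2, EF_Recruitment=5) = 5; EF_Data collection = 5+6 = 11
ES_Data cleaning = 8; EF_Data cleaning = 8+5 = 13
ES_Analysis = 4; EF_Analysis = 4+3 = 7
ES_Draft manuscript = max(EF_Instrument calibration=4, EF_Pilot data=11, EF_Data collection=11, EF_Data cleaning=13, EF_Analysis=7) = 13; EF_Draft manuscript = 13+9 = 22
Expected project duration μ = 22 weeks. Critical path: Literature review → Data cleaning → Draft manuscript.

Backward pass:
LF_Draft manuscript = 22; LS_Draft manuscript = 22−9 = 13
LF_Analysis = LS_Draft manuscript = 13; LS_Analysis = 13−3 = 10
LF_Data cleaning = LS_Draft manuscript = 13; LS_Data cleaning = 13−5 = 8
LF_Data collection = LS_Draft manuscript = 13; LS_Data collection = 13−6 = 7
LF_Pilot data = LS_Draft manuscript = 13; LS_Pilot data = 13−11 = 2
LF_Instrument calibration = LS_Draft manuscript = 13; LS_Instrument calibration = 13−4 = 9
LF_Recruitment = LS_Data collection = 7; LS_Recruitment = 7−5 = 2
LF_IRB approval = LS_Data collection = 7; LS_IRB approval = 7−2 = 5
LF_Protocol design = LS_Analysis = 10; LS_Protocol design = 10−4 = 6
LF_Literature review = LS_Data cleaning = 8; LS_Literature review = 8−8 = 0
Slack_IRB approval = LS_IRB approval − ES_IRB approval = 5 − 0 = 5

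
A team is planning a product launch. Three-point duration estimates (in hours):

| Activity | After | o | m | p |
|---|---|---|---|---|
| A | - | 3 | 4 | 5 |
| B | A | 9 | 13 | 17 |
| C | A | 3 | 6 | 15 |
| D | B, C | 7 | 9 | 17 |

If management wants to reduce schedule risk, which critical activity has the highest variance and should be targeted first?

D

te_A = (3 + 4·4 + 5)/6 = 24/6 = 4; σ²_A = ((5−3)/6)² = 0.111
te_B = (9 + 4·13 + 17)/6 = 78/6 = 13; σ²_B = ((17−9)/6)² = 1.778
te_C = (3 + 4·6 + 15)/6 = 42/6 = 7; σ²_C = ((15−3)/6)² = 4.000
te_D = (7 + 4·9 + 17)/6 = 60/6 = 10; σ²_D = ((17−7)/6)² = 2.778

Forward pass:
ES_A = 0; EF_A = 4
ES_B = 4; EF_B = 4+13 = 17
ES_C = 4; EF_C = 4+7 = 11
ES_D = max(EF_B=17, EF_C=11) = 17; EF_D = 17+10 = 27
Expected project duration μ = 27 hours. Critical path: A → B → D.

Variances on critical path: σ²_A=0.111, σ²_B=1.778, σ²_D=2.778.
Largest is σ²_D = 2.778.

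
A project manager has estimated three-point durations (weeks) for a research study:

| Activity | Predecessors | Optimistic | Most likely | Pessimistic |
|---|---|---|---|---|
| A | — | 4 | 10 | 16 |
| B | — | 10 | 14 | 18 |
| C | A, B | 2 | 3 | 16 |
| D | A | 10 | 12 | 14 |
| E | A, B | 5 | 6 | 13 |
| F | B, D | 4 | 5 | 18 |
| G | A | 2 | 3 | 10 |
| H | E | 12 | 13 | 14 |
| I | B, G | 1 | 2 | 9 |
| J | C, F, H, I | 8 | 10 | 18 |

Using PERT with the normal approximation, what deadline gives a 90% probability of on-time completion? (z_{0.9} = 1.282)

48.3 weeks

te_A = (4 + 4·10 + 16)/6 = 60/6 = 10; σ²_A = ((16−4)/6)² = 4.000
te_B = (10 + 4·14 + 18)/6 = 84/6 = 14; σ²_B = ((18−10)/6)² = 1.778
te_C = (2 + 4·3 + 16)/6 = 30/6 = 5; σ²_C = ((16−2)/6)² = 5.444
te_D = (10 + 4·12 + 14)/6 = 72/6 = 12; σ²_D = ((14−10)/6)² = 0.444
te_E = (5 + 4·6 + 13)/6 = 42/6 = 7; σ²_E = ((13−5)/6)² = 1.778
te_F = (4 + 4·5 + 18)/6 = 42/6 = 7; σ²_F = ((18−4)/6)² = 5.444
te_G = (2 + 4·3 + 10)/6 = 24/6 = 4; σ²_G = ((10−2)/6)² = 1.778
te_H = (12 + 4·13 + 14)/6 = 78/6 = 13; σ²_H = ((14−12)/6)² = 0.111
te_I = (1 + 4·2 + 9)/6 = 18/6 = 3; σ²_I = ((9−1)/6)² = 1.778
te_J = (8 + 4·10 + 18)/6 = 66/6 = 11; σ²_J = ((18−8)/6)² = 2.778

Forward pass:
ES_A = 0; EF_A = 10
ES_B = 0; EF_B = 14
ES_C = max(EF_A=10, EF_B=14) = 14; EF_C = 14+5 = 19
ES_D = 10; EF_D = 10+12 = 22
ES_E = max(EF_A=10, EF_B=14) = 14; EF_E = 14+7 = 21
ES_F = max(EF_B=14, EF_D=22) = 22; EF_F = 22+7 = 29
ES_G = 10; EF_G = 10+4 = 14
ES_H = 21; EF_H = 21+13 = 34
ES_I = max(EF_B=14, EF_G=14) = 14; EF_I = 14+3 = 17
ES_J = max(EF_C=19, EF_F=29, EF_H=34, EF_I=17) = 34; EF_J = 34+11 = 45
Expected project duration μ = 45 weeks. Critical path: B → E → H → J.

Variance along critical path = 1.778 + 1.778 + 0.111 + 2.778 = 6.444; σ = 2.539 weeks.
D = μ + z·σ = 45 + 1.282·2.539 = 48.3 weeks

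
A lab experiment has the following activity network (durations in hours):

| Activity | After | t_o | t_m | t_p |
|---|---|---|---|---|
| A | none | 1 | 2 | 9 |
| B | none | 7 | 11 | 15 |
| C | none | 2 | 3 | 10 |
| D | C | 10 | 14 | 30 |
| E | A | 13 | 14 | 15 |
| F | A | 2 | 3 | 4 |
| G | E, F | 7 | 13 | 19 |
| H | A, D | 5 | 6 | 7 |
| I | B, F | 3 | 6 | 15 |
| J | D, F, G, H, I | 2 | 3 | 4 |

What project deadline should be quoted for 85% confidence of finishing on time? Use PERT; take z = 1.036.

35.5 hours

te_A = (1 + 4·2 + 9)/6 = 18/6 = 3; σ²_A = ((9−1)/6)² = 1.778
te_B = (7 + 4·11 + 15)/6 = 66/6 = 11; σ²_B = ((15−7)/6)² = 1.778
te_C = (2 + 4·3 + 10)/6 = 24/6 = 4; σ²_C = ((10−2)/6)² = 1.778
te_D = (10 + 4·14 + 30)/6 = 96/6 = 16; σ²_D = ((30−10)/6)² = 11.111
te_E = (13 + 4·14 + 15)/6 = 84/6 = 14; σ²_E = ((15−13)/6)² = 0.111
te_F = (2 + 4·3 + 4)/6 = 18/6 = 3; σ²_F = ((4−2)/6)² = 0.111
te_G = (7 + 4·13 + 19)/6 = 78/6 = 13; σ²_G = ((19−7)/6)² = 4.000
te_H = (5 + 4·6 + 7)/6 = 36/6 = 6; σ²_H = ((7−5)/6)² = 0.111
te_I = (3 + 4·6 + 15)/6 = 42/6 = 7; σ²_I = ((15−3)/6)² = 4.000
te_J = (2 + 4·3 + 4)/6 = 18/6 = 3; σ²_J = ((4−2)/6)² = 0.111

Forward pass:
ES_A = 0; EF_A = 3
ES_B = 0; EF_B = 11
ES_C = 0; EF_C = 4
ES_D = 4; EF_D = 4+16 = 20
ES_E = 3; EF_E = 3+14 = 17
ES_F = 3; EF_F = 3+3 = 6
ES_G = max(EF_E=17, EF_F=6) = 17; EF_G = 17+13 = 30
ES_H = max(EF_A=3, EF_D=20) = 20; EF_H = 20+6 = 26
ES_I = max(EF_B=11, EF_F=6) = 11; EF_I = 11+7 = 18
ES_J = max(EF_D=20, EF_F=6, EF_G=30, EF_H=26, EF_I=18) = 30; EF_J = 30+3 = 33
Expected project duration μ = 33 hours. Critical path: A → E → G → J.

Variance along critical path = 1.778 + 0.111 + 4.000 + 0.111 = 6.000; σ = 2.449 hours.
D = μ + z·σ = 33 + 1.036·2.449 = 35.5 hours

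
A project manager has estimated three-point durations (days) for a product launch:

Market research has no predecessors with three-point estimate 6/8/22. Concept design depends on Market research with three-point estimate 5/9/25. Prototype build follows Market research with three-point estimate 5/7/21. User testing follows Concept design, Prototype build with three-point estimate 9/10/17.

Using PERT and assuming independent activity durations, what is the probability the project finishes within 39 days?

te_Market research = (6 + 4·8 + 22)/6 = 60/6 = 10; σ²_Market research = ((22−6)/6)² = 7.111
te_Concept design = (5 + 4·9 + 25)/6 = 66/6 = 11; σ²_Concept design = ((25−5)/6)² = 11.111
te_Prototype build = (5 + 4·7 + 21)/6 = 54/6 = 9; σ²_Prototype build = ((21−5)/6)² = 7.111
te_User testing = (9 + 4·10 + 17)/6 = 66/6 = 11; σ²_User testing = ((17−9)/6)² = 1.778

Forward pass:
ES_Market research = 0; EF_Market research = 10
ES_Concept design = 10; EF_Concept design = 10+11 = 21
ES_Prototype build = 10; EF_Prototype build = 10+9 = 19
ES_User testing = max(EF_Concept design=21, EF_Prototype build=19) = 21; EF_User testing = 21+11 = 32
Expected project duration μ = 32 days. Critical path: Market research → Concept design → User testing.

Variance along critical path = 7.111 + 11.111 + 1.778 = 20.000; σ = √20.000 = 4.472 days.
Z = (39 − 32) / 4.472 = 1.565
P(T ≤ 39) = Φ(1.565) ≈ 0.941

0.941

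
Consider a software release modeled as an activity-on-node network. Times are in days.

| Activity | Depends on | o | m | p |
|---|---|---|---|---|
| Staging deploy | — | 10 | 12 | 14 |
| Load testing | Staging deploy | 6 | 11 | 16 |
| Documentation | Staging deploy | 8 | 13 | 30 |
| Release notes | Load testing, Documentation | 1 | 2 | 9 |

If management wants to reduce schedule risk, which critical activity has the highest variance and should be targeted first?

te_Staging deploy = (10 + 4·12 + 14)/6 = 72/6 = 12; σ²_Staging deploy = ((14−10)/6)² = 0.444
te_Load testing = (6 + 4·11 + 16)/6 = 66/6 = 11; σ²_Load testing = ((16−6)/6)² = 2.778
te_Documentation = (8 + 4·13 + 30)/6 = 90/6 = 15; σ²_Documentation = ((30−8)/6)² = 13.444
te_Release notes = (1 + 4·2 + 9)/6 = 18/6 = 3; σ²_Release notes = ((9−1)/6)² = 1.778

Forward pass:
ES_Staging deploy = 0; EF_Staging deploy = 12
ES_Load testing = 12; EF_Load testing = 12+11 = 23
ES_Documentation = 12; EF_Documentation = 12+15 = 27
ES_Release notes = max(EF_Load testing=23, EF_Documentation=27) = 27; EF_Release notes = 27+3 = 30
Expected project duration μ = 30 days. Critical path: Staging deploy → Documentation → Release notes.

Variances on critical path: σ²_Staging deploy=0.444, σ²_Documentation=13.444, σ²_Release notes=1.778.
Largest is σ²_Documentation = 13.444.

Documentation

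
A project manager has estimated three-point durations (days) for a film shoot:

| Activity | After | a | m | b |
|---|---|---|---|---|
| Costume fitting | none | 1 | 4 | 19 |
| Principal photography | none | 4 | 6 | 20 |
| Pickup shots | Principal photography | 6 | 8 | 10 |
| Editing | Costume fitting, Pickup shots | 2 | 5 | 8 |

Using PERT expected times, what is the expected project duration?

21 days

te_Costume fitting = (1 + 4·4 + 19)/6 = 36/6 = 6
te_Principal photography = (4 + 4·6 + 20)/6 = 48/6 = 8
te_Pickup shots = (6 + 4·8 + 10)/6 = 48/6 = 8
te_Editing = (2 + 4·5 + 8)/6 = 30/6 = 5

Forward pass:
ES_Costume fitting = 0; EF_Costume fitting = 6
ES_Principal photography = 0; EF_Principal photography = 8
ES_Pickup shots = 8; EF_Pickup shots = 8+8 = 16
ES_Editing = max(EF_Costume fitting=6, EF_Pickup shots=16) = 16; EF_Editing = 16+5 = 21
Expected project duration μ = 21 days. Critical path: Principal photography → Pickup shots → Editing.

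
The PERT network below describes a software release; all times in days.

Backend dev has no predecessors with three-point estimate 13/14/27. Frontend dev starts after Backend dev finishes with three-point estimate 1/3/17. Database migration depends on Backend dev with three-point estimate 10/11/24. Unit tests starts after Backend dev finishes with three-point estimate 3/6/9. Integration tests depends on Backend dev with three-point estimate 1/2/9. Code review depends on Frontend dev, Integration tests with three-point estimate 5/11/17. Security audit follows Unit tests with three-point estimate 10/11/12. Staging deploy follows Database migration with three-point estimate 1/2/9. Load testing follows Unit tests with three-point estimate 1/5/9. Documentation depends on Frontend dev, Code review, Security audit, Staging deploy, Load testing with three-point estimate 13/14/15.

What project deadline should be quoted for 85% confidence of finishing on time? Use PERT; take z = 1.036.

49.7 days

te_Backend dev = (13 + 4·14 + 27)/6 = 96/6 = 16; σ²_Backend dev = ((27−13)/6)² = 5.444
te_Frontend dev = (1 + 4·3 + 17)/6 = 30/6 = 5; σ²_Frontend dev = ((17−1)/6)² = 7.111
te_Database migration = (10 + 4·11 + 24)/6 = 78/6 = 13; σ²_Database migration = ((24−10)/6)² = 5.444
te_Unit tests = (3 + 4·6 + 9)/6 = 36/6 = 6; σ²_Unit tests = ((9−3)/6)² = 1.000
te_Integration tests = (1 + 4·2 + 9)/6 = 18/6 = 3; σ²_Integration tests = ((9−1)/6)² = 1.778
te_Code review = (5 + 4·11 + 17)/6 = 66/6 = 11; σ²_Code review = ((17−5)/6)² = 4.000
te_Security audit = (10 + 4·11 + 12)/6 = 66/6 = 11; σ²_Security audit = ((12−10)/6)² = 0.111
te_Staging deploy = (1 + 4·2 + 9)/6 = 18/6 = 3; σ²_Staging deploy = ((9−1)/6)² = 1.778
te_Load testing = (1 + 4·5 + 9)/6 = 30/6 = 5; σ²_Load testing = ((9−1)/6)² = 1.778
te_Documentation = (13 + 4·14 + 15)/6 = 84/6 = 14; σ²_Documentation = ((15−13)/6)² = 0.111

Forward pass:
ES_Backend dev = 0; EF_Backend dev = 16
ES_Frontend dev = 16; EF_Frontend dev = 16+5 = 21
ES_Database migration = 16; EF_Database migration = 16+13 = 29
ES_Unit tests = 16; EF_Unit tests = 16+6 = 22
ES_Integration tests = 16; EF_Integration tests = 16+3 = 19
ES_Code review = max(EF_Frontend dev=21, EF_Integration tests=19) = 21; EF_Code review = 21+11 = 32
ES_Security audit = 22; EF_Security audit = 22+11 = 33
ES_Staging deploy = 29; EF_Staging deploy = 29+3 = 32
ES_Load testing = 22; EF_Load testing = 22+5 = 27
ES_Documentation = max(EF_Frontend dev=21, EF_Code review=32, EF_Security audit=33, EF_Staging deploy=32, EF_Load testing=27) = 33; EF_Documentation = 33+14 = 47
Expected project duration μ = 47 days. Critical path: Backend dev → Unit tests → Security audit → Documentation.

Variance along critical path = 5.444 + 1.000 + 0.111 + 0.111 = 6.667; σ = 2.582 days.
D = μ + z·σ = 47 + 1.036·2.582 = 49.7 days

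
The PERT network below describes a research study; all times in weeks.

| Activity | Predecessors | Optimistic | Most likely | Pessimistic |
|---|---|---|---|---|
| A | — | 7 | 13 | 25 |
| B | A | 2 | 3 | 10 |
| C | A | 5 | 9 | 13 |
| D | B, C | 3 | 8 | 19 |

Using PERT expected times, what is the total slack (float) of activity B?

te_A = (7 + 4·13 + 25)/6 = 84/6 = 14
te_B = (2 + 4·3 + 10)/6 = 24/6 = 4
te_C = (5 + 4·9 + 13)/6 = 54/6 = 9
te_D = (3 + 4·8 + 19)/6 = 54/6 = 9

Forward pass:
ES_A = 0; EF_A = 14
ES_B = 14; EF_B = 14+4 = 18
ES_C = 14; EF_C = 14+9 = 23
ES_D = max(EF_B=18, EF_C=23) = 23; EF_D = 23+9 = 32
Expected project duration μ = 32 weeks. Critical path: A → C → D.

Backward pass:
LF_D = 32; LS_D = 32−9 = 23
LF_C = LS_D = 23; LS_C = 23−9 = 14
LF_B = LS_D = 23; LS_B = 23−4 = 19
LF_A = min(LS_B=19, LS_C=14) = 14; LS_A = 14−14 = 0
Slack_B = LS_B − ES_B = 19 − 14 = 5

5 weeks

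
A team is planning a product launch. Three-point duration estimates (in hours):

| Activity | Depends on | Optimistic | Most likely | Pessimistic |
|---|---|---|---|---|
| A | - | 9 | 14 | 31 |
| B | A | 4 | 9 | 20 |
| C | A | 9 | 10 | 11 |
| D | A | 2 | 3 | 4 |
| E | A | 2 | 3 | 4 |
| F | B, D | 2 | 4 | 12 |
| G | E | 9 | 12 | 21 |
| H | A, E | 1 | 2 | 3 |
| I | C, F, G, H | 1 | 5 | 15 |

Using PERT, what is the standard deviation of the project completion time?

4.80 hours

te_A = (9 + 4·14 + 31)/6 = 96/6 = 16; σ²_A = ((31−9)/6)² = 13.444
te_B = (4 + 4·9 + 20)/6 = 60/6 = 10; σ²_B = ((20−4)/6)² = 7.111
te_C = (9 + 4·10 + 11)/6 = 60/6 = 10; σ²_C = ((11−9)/6)² = 0.111
te_D = (2 + 4·3 + 4)/6 = 18/6 = 3; σ²_D = ((4−2)/6)² = 0.111
te_E = (2 + 4·3 + 4)/6 = 18/6 = 3; σ²_E = ((4−2)/6)² = 0.111
te_F = (2 + 4·4 + 12)/6 = 30/6 = 5; σ²_F = ((12−2)/6)² = 2.778
te_G = (9 + 4·12 + 21)/6 = 78/6 = 13; σ²_G = ((21−9)/6)² = 4.000
te_H = (1 + 4·2 + 3)/6 = 12/6 = 2; σ²_H = ((3−1)/6)² = 0.111
te_I = (1 + 4·5 + 15)/6 = 36/6 = 6; σ²_I = ((15−1)/6)² = 5.444

Forward pass:
ES_A = 0; EF_A = 16
ES_B = 16; EF_B = 16+10 = 26
ES_C = 16; EF_C = 16+10 = 26
ES_D = 16; EF_D = 16+3 = 19
ES_E = 16; EF_E = 16+3 = 19
ES_F = max(EF_B=26, EF_D=19) = 26; EF_F = 26+5 = 31
ES_G = 19; EF_G = 19+13 = 32
ES_H = max(EF_A=16, EF_E=19) = 19; EF_H = 19+2 = 21
ES_I = max(EF_C=26, EF_F=31, EF_G=32, EF_H=21) = 32; EF_I = 32+6 = 38
Expected project duration μ = 38 hours. Critical path: A → E → G → I.

Variance along critical path = 13.444 + 0.111 + 4.000 + 5.444 = 23.000
σ = √23.000 = 4.796 hours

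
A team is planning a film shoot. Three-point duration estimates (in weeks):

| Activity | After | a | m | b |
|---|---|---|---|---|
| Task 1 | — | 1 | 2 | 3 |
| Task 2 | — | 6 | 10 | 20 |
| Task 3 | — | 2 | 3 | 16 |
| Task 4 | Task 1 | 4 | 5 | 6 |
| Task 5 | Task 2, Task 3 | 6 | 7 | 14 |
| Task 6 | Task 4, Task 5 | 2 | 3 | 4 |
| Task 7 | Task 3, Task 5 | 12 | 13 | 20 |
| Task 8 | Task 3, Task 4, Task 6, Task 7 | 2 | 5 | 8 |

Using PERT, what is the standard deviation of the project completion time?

te_Task 1 = (1 + 4·2 + 3)/6 = 12/6 = 2; σ²_Task 1 = ((3−1)/6)² = 0.111
te_Task 2 = (6 + 4·10 + 20)/6 = 66/6 = 11; σ²_Task 2 = ((20−6)/6)² = 5.444
te_Task 3 = (2 + 4·3 + 16)/6 = 30/6 = 5; σ²_Task 3 = ((16−2)/6)² = 5.444
te_Task 4 = (4 + 4·5 + 6)/6 = 30/6 = 5; σ²_Task 4 = ((6−4)/6)² = 0.111
te_Task 5 = (6 + 4·7 + 14)/6 = 48/6 = 8; σ²_Task 5 = ((14−6)/6)² = 1.778
te_Task 6 = (2 + 4·3 + 4)/6 = 18/6 = 3; σ²_Task 6 = ((4−2)/6)² = 0.111
te_Task 7 = (12 + 4·13 + 20)/6 = 84/6 = 14; σ²_Task 7 = ((20−12)/6)² = 1.778
te_Task 8 = (2 + 4·5 + 8)/6 = 30/6 = 5; σ²_Task 8 = ((8−2)/6)² = 1.000

Forward pass:
ES_Task 1 = 0; EF_Task 1 = 2
ES_Task 2 = 0; EF_Task 2 = 11
ES_Task 3 = 0; EF_Task 3 = 5
ES_Task 4 = 2; EF_Task 4 = 2+5 = 7
ES_Task 5 = max(EF_Task 2=11, EF_Task 3=5) = 11; EF_Task 5 = 11+8 = 19
ES_Task 6 = max(EF_Task 4=7, EF_Task 5=19) = 19; EF_Task 6 = 19+3 = 22
ES_Task 7 = max(EF_Task 3=5, EF_Task 5=19) = 19; EF_Task 7 = 19+14 = 33
ES_Task 8 = max(EF_Task 3=5, EF_Task 4=7, EF_Task 6=22, EF_Task 7=33) = 33; EF_Task 8 = 33+5 = 38
Expected project duration μ = 38 weeks. Critical path: Task 2 → Task 5 → Task 7 → Task 8.

Variance along critical path = 5.444 + 1.778 + 1.778 + 1.000 = 10.000
σ = √10.000 = 3.162 weeks

3.16 weeks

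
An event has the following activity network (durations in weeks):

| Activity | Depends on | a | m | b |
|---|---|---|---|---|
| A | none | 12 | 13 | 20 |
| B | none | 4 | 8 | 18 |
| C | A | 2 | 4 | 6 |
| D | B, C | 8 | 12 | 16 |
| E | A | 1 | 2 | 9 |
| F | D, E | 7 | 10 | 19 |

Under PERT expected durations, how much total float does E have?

13 weeks

te_A = (12 + 4·13 + 20)/6 = 84/6 = 14
te_B = (4 + 4·8 + 18)/6 = 54/6 = 9
te_C = (2 + 4·4 + 6)/6 = 24/6 = 4
te_D = (8 + 4·12 + 16)/6 = 72/6 = 12
te_E = (1 + 4·2 + 9)/6 = 18/6 = 3
te_F = (7 + 4·10 + 19)/6 = 66/6 = 11

Forward pass:
ES_A = 0; EF_A = 14
ES_B = 0; EF_B = 9
ES_C = 14; EF_C = 14+4 = 18
ES_D = max(EF_B=9, EF_C=18) = 18; EF_D = 18+12 = 30
ES_E = 14; EF_E = 14+3 = 17
ES_F = max(EF_D=30, EF_E=17) = 30; EF_F = 30+11 = 41
Expected project duration μ = 41 weeks. Critical path: A → C → D → F.

Backward pass:
LF_F = 41; LS_F = 41−11 = 30
LF_E = LS_F = 30; LS_E = 30−3 = 27
LF_D = LS_F = 30; LS_D = 30−12 = 18
LF_C = LS_D = 18; LS_C = 18−4 = 14
LF_B = LS_D = 18; LS_B = 18−9 = 9
LF_A = min(LS_C=14, LS_E=27) = 14; LS_A = 14−14 = 0
Slack_E = LS_E − ES_E = 27 − 14 = 13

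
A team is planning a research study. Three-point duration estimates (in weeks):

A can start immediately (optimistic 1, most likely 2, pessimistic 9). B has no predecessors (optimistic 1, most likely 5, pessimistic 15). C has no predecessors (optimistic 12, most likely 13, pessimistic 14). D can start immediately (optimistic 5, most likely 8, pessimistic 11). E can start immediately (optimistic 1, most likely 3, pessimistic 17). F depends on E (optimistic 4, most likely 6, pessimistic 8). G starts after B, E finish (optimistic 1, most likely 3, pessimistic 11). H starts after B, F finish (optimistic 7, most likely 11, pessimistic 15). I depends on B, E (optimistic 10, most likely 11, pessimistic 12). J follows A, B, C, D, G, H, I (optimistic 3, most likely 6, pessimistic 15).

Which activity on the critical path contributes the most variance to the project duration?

E

te_A = (1 + 4·2 + 9)/6 = 18/6 = 3; σ²_A = ((9−1)/6)² = 1.778
te_B = (1 + 4·5 + 15)/6 = 36/6 = 6; σ²_B = ((15−1)/6)² = 5.444
te_C = (12 + 4·13 + 14)/6 = 78/6 = 13; σ²_C = ((14−12)/6)² = 0.111
te_D = (5 + 4·8 + 11)/6 = 48/6 = 8; σ²_D = ((11−5)/6)² = 1.000
te_E = (1 + 4·3 + 17)/6 = 30/6 = 5; σ²_E = ((17−1)/6)² = 7.111
te_F = (4 + 4·6 + 8)/6 = 36/6 = 6; σ²_F = ((8−4)/6)² = 0.444
te_G = (1 + 4·3 + 11)/6 = 24/6 = 4; σ²_G = ((11−1)/6)² = 2.778
te_H = (7 + 4·11 + 15)/6 = 66/6 = 11; σ²_H = ((15−7)/6)² = 1.778
te_I = (10 + 4·11 + 12)/6 = 66/6 = 11; σ²_I = ((12−10)/6)² = 0.111
te_J = (3 + 4·6 + 15)/6 = 42/6 = 7; σ²_J = ((15−3)/6)² = 4.000

Forward pass:
ES_A = 0; EF_A = 3
ES_B = 0; EF_B = 6
ES_C = 0; EF_C = 13
ES_D = 0; EF_D = 8
ES_E = 0; EF_E = 5
ES_F = 5; EF_F = 5+6 = 11
ES_G = max(EF_B=6, EF_E=5) = 6; EF_G = 6+4 = 10
ES_H = max(EF_B=6, EF_F=11) = 11; EF_H = 11+11 = 22
ES_I = max(EF_B=6, EF_E=5) = 6; EF_I = 6+11 = 17
ES_J = max(EF_A=3, EF_B=6, EF_C=13, EF_D=8, EF_G=10, EF_H=22, EF_I=17) = 22; EF_J = 22+7 = 29
Expected project duration μ = 29 weeks. Critical path: E → F → H → J.

Variances on critical path: σ²_E=7.111, σ²_F=0.444, σ²_H=1.778, σ²_J=4.000.
Largest is σ²_E = 7.111.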